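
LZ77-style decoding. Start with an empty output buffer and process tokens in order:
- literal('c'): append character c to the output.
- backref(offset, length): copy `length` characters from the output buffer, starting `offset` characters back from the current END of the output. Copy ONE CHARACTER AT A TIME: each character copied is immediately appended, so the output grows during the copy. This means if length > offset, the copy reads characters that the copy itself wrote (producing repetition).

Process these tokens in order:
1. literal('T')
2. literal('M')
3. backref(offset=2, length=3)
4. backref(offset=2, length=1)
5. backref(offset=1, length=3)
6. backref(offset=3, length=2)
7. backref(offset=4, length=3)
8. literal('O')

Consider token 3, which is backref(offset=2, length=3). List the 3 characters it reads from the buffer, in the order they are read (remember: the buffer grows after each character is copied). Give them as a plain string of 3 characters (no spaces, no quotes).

Answer: TMT

Derivation:
Token 1: literal('T'). Output: "T"
Token 2: literal('M'). Output: "TM"
Token 3: backref(off=2, len=3). Buffer before: "TM" (len 2)
  byte 1: read out[0]='T', append. Buffer now: "TMT"
  byte 2: read out[1]='M', append. Buffer now: "TMTM"
  byte 3: read out[2]='T', append. Buffer now: "TMTMT"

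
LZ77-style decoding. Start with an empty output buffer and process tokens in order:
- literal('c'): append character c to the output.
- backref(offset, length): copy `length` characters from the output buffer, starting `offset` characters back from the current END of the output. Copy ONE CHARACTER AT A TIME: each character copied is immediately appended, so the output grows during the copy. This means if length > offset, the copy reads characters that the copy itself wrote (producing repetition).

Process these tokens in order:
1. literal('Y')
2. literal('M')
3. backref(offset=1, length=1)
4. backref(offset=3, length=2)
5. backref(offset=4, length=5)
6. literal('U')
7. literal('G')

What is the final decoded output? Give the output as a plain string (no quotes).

Answer: YMMYMMMYMMUG

Derivation:
Token 1: literal('Y'). Output: "Y"
Token 2: literal('M'). Output: "YM"
Token 3: backref(off=1, len=1). Copied 'M' from pos 1. Output: "YMM"
Token 4: backref(off=3, len=2). Copied 'YM' from pos 0. Output: "YMMYM"
Token 5: backref(off=4, len=5) (overlapping!). Copied 'MMYMM' from pos 1. Output: "YMMYMMMYMM"
Token 6: literal('U'). Output: "YMMYMMMYMMU"
Token 7: literal('G'). Output: "YMMYMMMYMMUG"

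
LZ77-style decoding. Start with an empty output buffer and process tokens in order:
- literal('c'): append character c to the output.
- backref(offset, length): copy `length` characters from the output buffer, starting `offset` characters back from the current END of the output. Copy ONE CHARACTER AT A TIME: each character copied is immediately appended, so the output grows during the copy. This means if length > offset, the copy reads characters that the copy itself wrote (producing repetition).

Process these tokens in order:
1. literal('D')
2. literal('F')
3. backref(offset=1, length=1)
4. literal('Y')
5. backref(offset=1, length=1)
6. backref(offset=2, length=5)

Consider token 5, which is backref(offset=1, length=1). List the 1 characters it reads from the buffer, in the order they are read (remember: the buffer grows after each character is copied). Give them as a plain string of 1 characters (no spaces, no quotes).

Answer: Y

Derivation:
Token 1: literal('D'). Output: "D"
Token 2: literal('F'). Output: "DF"
Token 3: backref(off=1, len=1). Copied 'F' from pos 1. Output: "DFF"
Token 4: literal('Y'). Output: "DFFY"
Token 5: backref(off=1, len=1). Buffer before: "DFFY" (len 4)
  byte 1: read out[3]='Y', append. Buffer now: "DFFYY"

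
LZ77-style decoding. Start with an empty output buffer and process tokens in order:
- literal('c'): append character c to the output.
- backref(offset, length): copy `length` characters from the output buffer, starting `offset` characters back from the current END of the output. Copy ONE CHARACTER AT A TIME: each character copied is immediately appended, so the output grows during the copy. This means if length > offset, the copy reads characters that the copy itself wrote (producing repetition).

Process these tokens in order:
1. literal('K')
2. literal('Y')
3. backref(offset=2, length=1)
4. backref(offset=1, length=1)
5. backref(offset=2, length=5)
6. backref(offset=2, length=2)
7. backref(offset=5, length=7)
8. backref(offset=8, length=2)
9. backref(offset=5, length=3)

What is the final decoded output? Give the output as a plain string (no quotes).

Token 1: literal('K'). Output: "K"
Token 2: literal('Y'). Output: "KY"
Token 3: backref(off=2, len=1). Copied 'K' from pos 0. Output: "KYK"
Token 4: backref(off=1, len=1). Copied 'K' from pos 2. Output: "KYKK"
Token 5: backref(off=2, len=5) (overlapping!). Copied 'KKKKK' from pos 2. Output: "KYKKKKKKK"
Token 6: backref(off=2, len=2). Copied 'KK' from pos 7. Output: "KYKKKKKKKKK"
Token 7: backref(off=5, len=7) (overlapping!). Copied 'KKKKKKK' from pos 6. Output: "KYKKKKKKKKKKKKKKKK"
Token 8: backref(off=8, len=2). Copied 'KK' from pos 10. Output: "KYKKKKKKKKKKKKKKKKKK"
Token 9: backref(off=5, len=3). Copied 'KKK' from pos 15. Output: "KYKKKKKKKKKKKKKKKKKKKKK"

Answer: KYKKKKKKKKKKKKKKKKKKKKK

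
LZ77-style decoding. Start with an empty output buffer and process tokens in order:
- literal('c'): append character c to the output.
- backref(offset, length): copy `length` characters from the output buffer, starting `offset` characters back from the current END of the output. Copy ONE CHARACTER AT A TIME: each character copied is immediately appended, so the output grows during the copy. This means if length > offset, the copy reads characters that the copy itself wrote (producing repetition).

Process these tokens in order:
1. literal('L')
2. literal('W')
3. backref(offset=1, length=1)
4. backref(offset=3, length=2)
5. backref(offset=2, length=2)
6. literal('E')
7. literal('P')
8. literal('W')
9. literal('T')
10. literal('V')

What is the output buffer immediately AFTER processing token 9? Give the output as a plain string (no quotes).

Token 1: literal('L'). Output: "L"
Token 2: literal('W'). Output: "LW"
Token 3: backref(off=1, len=1). Copied 'W' from pos 1. Output: "LWW"
Token 4: backref(off=3, len=2). Copied 'LW' from pos 0. Output: "LWWLW"
Token 5: backref(off=2, len=2). Copied 'LW' from pos 3. Output: "LWWLWLW"
Token 6: literal('E'). Output: "LWWLWLWE"
Token 7: literal('P'). Output: "LWWLWLWEP"
Token 8: literal('W'). Output: "LWWLWLWEPW"
Token 9: literal('T'). Output: "LWWLWLWEPWT"

Answer: LWWLWLWEPWT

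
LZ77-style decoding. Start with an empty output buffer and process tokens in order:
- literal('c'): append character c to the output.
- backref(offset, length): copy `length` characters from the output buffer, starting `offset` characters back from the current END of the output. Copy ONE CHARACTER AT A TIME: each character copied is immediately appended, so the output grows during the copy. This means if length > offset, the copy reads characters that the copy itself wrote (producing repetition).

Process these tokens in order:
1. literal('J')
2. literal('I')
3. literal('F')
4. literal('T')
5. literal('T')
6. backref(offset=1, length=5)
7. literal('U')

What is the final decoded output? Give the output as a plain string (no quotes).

Answer: JIFTTTTTTTU

Derivation:
Token 1: literal('J'). Output: "J"
Token 2: literal('I'). Output: "JI"
Token 3: literal('F'). Output: "JIF"
Token 4: literal('T'). Output: "JIFT"
Token 5: literal('T'). Output: "JIFTT"
Token 6: backref(off=1, len=5) (overlapping!). Copied 'TTTTT' from pos 4. Output: "JIFTTTTTTT"
Token 7: literal('U'). Output: "JIFTTTTTTTU"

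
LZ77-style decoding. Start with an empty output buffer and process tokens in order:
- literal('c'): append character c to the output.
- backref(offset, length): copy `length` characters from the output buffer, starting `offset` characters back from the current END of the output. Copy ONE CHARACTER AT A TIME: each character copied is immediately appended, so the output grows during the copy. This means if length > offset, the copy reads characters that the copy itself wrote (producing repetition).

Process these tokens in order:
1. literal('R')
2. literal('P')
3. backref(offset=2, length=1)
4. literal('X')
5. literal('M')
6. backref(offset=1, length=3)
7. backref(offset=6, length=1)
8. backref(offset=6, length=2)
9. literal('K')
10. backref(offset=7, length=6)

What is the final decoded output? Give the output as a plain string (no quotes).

Answer: RPRXMMMMRXMKMMMRXM

Derivation:
Token 1: literal('R'). Output: "R"
Token 2: literal('P'). Output: "RP"
Token 3: backref(off=2, len=1). Copied 'R' from pos 0. Output: "RPR"
Token 4: literal('X'). Output: "RPRX"
Token 5: literal('M'). Output: "RPRXM"
Token 6: backref(off=1, len=3) (overlapping!). Copied 'MMM' from pos 4. Output: "RPRXMMMM"
Token 7: backref(off=6, len=1). Copied 'R' from pos 2. Output: "RPRXMMMMR"
Token 8: backref(off=6, len=2). Copied 'XM' from pos 3. Output: "RPRXMMMMRXM"
Token 9: literal('K'). Output: "RPRXMMMMRXMK"
Token 10: backref(off=7, len=6). Copied 'MMMRXM' from pos 5. Output: "RPRXMMMMRXMKMMMRXM"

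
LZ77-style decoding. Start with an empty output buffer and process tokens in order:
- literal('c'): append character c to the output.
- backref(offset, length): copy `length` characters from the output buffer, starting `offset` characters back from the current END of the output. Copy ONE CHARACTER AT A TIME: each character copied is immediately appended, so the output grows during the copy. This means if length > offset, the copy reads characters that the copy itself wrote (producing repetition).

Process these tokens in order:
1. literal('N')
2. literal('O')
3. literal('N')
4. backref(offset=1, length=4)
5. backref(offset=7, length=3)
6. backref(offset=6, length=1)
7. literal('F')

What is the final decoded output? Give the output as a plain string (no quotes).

Answer: NONNNNNNONNF

Derivation:
Token 1: literal('N'). Output: "N"
Token 2: literal('O'). Output: "NO"
Token 3: literal('N'). Output: "NON"
Token 4: backref(off=1, len=4) (overlapping!). Copied 'NNNN' from pos 2. Output: "NONNNNN"
Token 5: backref(off=7, len=3). Copied 'NON' from pos 0. Output: "NONNNNNNON"
Token 6: backref(off=6, len=1). Copied 'N' from pos 4. Output: "NONNNNNNONN"
Token 7: literal('F'). Output: "NONNNNNNONNF"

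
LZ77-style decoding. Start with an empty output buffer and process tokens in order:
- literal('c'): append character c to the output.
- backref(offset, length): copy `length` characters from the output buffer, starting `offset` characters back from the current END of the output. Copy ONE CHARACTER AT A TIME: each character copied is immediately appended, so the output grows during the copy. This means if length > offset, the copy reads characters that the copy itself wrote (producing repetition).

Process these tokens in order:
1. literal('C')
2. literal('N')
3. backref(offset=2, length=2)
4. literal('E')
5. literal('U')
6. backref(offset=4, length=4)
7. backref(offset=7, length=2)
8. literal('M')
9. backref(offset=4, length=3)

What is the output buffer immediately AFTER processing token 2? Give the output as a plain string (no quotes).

Answer: CN

Derivation:
Token 1: literal('C'). Output: "C"
Token 2: literal('N'). Output: "CN"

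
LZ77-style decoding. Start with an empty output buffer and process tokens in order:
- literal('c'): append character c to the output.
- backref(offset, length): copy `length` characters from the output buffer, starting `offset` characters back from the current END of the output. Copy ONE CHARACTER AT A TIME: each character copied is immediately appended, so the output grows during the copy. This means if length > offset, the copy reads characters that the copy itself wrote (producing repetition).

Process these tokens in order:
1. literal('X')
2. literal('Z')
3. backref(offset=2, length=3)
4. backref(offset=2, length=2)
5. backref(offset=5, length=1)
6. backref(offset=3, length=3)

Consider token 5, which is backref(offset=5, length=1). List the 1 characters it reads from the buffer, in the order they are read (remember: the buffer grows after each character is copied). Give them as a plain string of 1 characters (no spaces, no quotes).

Token 1: literal('X'). Output: "X"
Token 2: literal('Z'). Output: "XZ"
Token 3: backref(off=2, len=3) (overlapping!). Copied 'XZX' from pos 0. Output: "XZXZX"
Token 4: backref(off=2, len=2). Copied 'ZX' from pos 3. Output: "XZXZXZX"
Token 5: backref(off=5, len=1). Buffer before: "XZXZXZX" (len 7)
  byte 1: read out[2]='X', append. Buffer now: "XZXZXZXX"

Answer: X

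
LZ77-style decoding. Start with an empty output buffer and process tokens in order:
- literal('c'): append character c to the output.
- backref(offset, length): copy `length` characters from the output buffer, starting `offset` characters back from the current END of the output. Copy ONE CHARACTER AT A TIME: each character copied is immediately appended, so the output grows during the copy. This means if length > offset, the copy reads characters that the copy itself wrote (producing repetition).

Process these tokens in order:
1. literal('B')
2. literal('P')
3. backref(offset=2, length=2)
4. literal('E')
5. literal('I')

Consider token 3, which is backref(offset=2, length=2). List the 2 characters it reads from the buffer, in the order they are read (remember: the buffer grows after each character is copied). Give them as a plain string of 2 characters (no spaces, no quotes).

Answer: BP

Derivation:
Token 1: literal('B'). Output: "B"
Token 2: literal('P'). Output: "BP"
Token 3: backref(off=2, len=2). Buffer before: "BP" (len 2)
  byte 1: read out[0]='B', append. Buffer now: "BPB"
  byte 2: read out[1]='P', append. Buffer now: "BPBP"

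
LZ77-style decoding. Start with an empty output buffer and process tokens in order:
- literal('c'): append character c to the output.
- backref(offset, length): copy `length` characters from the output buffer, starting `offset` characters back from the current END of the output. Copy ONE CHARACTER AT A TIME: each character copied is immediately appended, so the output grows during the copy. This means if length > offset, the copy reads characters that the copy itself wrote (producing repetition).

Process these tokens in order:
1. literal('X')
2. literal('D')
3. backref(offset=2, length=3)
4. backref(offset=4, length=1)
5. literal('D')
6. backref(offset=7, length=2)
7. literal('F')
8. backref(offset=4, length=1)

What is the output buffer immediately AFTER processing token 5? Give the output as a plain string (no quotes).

Token 1: literal('X'). Output: "X"
Token 2: literal('D'). Output: "XD"
Token 3: backref(off=2, len=3) (overlapping!). Copied 'XDX' from pos 0. Output: "XDXDX"
Token 4: backref(off=4, len=1). Copied 'D' from pos 1. Output: "XDXDXD"
Token 5: literal('D'). Output: "XDXDXDD"

Answer: XDXDXDD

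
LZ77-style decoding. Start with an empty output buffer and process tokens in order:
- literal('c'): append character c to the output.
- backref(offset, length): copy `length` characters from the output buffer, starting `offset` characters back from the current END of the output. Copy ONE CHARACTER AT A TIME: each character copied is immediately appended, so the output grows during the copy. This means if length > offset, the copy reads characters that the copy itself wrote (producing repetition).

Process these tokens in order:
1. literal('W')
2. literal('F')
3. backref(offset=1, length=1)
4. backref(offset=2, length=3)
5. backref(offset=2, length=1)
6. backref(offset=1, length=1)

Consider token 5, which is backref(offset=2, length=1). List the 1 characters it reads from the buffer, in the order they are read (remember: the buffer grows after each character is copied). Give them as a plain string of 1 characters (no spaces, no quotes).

Token 1: literal('W'). Output: "W"
Token 2: literal('F'). Output: "WF"
Token 3: backref(off=1, len=1). Copied 'F' from pos 1. Output: "WFF"
Token 4: backref(off=2, len=3) (overlapping!). Copied 'FFF' from pos 1. Output: "WFFFFF"
Token 5: backref(off=2, len=1). Buffer before: "WFFFFF" (len 6)
  byte 1: read out[4]='F', append. Buffer now: "WFFFFFF"

Answer: F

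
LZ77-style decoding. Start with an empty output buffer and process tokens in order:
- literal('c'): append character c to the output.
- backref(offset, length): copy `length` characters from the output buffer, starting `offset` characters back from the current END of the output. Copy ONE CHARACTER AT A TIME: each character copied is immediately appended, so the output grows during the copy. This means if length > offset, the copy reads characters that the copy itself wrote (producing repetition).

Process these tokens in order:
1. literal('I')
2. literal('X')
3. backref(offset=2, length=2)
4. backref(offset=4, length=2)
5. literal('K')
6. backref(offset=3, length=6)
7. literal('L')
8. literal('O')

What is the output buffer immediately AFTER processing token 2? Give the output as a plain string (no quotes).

Token 1: literal('I'). Output: "I"
Token 2: literal('X'). Output: "IX"

Answer: IX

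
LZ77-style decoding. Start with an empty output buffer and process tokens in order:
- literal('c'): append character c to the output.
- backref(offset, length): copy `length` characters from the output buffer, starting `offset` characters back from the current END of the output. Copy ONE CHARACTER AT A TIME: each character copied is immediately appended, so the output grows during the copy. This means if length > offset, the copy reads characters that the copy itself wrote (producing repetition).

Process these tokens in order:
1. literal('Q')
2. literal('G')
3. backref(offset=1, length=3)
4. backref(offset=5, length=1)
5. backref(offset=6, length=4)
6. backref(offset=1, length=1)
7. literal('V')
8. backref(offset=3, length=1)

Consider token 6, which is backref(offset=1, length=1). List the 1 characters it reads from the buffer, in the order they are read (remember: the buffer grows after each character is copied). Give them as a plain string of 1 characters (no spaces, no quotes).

Answer: G

Derivation:
Token 1: literal('Q'). Output: "Q"
Token 2: literal('G'). Output: "QG"
Token 3: backref(off=1, len=3) (overlapping!). Copied 'GGG' from pos 1. Output: "QGGGG"
Token 4: backref(off=5, len=1). Copied 'Q' from pos 0. Output: "QGGGGQ"
Token 5: backref(off=6, len=4). Copied 'QGGG' from pos 0. Output: "QGGGGQQGGG"
Token 6: backref(off=1, len=1). Buffer before: "QGGGGQQGGG" (len 10)
  byte 1: read out[9]='G', append. Buffer now: "QGGGGQQGGGG"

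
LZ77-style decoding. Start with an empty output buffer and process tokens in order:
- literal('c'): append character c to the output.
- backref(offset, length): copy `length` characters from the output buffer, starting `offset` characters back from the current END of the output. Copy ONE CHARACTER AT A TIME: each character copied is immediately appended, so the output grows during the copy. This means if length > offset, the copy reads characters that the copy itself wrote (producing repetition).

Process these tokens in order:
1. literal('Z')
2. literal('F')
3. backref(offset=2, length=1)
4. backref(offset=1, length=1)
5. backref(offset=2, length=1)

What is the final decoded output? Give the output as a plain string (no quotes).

Answer: ZFZZZ

Derivation:
Token 1: literal('Z'). Output: "Z"
Token 2: literal('F'). Output: "ZF"
Token 3: backref(off=2, len=1). Copied 'Z' from pos 0. Output: "ZFZ"
Token 4: backref(off=1, len=1). Copied 'Z' from pos 2. Output: "ZFZZ"
Token 5: backref(off=2, len=1). Copied 'Z' from pos 2. Output: "ZFZZZ"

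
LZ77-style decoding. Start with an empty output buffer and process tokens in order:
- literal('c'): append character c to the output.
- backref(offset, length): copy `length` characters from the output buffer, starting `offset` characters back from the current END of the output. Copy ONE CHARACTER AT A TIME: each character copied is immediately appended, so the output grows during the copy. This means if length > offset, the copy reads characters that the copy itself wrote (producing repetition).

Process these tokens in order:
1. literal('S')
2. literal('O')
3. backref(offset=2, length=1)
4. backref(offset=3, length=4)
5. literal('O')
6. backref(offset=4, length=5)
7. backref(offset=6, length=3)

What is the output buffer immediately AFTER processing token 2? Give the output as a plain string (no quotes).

Token 1: literal('S'). Output: "S"
Token 2: literal('O'). Output: "SO"

Answer: SO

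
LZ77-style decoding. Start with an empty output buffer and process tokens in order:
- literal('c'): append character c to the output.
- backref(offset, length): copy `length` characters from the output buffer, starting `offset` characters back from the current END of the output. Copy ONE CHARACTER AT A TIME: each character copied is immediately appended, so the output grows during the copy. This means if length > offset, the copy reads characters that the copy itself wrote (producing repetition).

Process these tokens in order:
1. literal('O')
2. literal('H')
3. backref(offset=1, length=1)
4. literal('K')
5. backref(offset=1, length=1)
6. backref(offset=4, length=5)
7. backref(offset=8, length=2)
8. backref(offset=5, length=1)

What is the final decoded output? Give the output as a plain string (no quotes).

Answer: OHHKKHHKKHHKK

Derivation:
Token 1: literal('O'). Output: "O"
Token 2: literal('H'). Output: "OH"
Token 3: backref(off=1, len=1). Copied 'H' from pos 1. Output: "OHH"
Token 4: literal('K'). Output: "OHHK"
Token 5: backref(off=1, len=1). Copied 'K' from pos 3. Output: "OHHKK"
Token 6: backref(off=4, len=5) (overlapping!). Copied 'HHKKH' from pos 1. Output: "OHHKKHHKKH"
Token 7: backref(off=8, len=2). Copied 'HK' from pos 2. Output: "OHHKKHHKKHHK"
Token 8: backref(off=5, len=1). Copied 'K' from pos 7. Output: "OHHKKHHKKHHKK"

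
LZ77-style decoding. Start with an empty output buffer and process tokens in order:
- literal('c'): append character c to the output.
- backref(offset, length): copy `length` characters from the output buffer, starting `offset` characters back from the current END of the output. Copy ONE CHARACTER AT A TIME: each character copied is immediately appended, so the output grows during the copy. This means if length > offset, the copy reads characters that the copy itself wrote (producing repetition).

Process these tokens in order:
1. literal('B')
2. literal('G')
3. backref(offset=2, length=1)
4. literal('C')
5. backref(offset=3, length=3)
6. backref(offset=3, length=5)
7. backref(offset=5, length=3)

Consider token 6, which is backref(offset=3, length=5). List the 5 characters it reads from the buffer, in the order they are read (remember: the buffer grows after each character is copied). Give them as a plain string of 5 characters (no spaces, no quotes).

Token 1: literal('B'). Output: "B"
Token 2: literal('G'). Output: "BG"
Token 3: backref(off=2, len=1). Copied 'B' from pos 0. Output: "BGB"
Token 4: literal('C'). Output: "BGBC"
Token 5: backref(off=3, len=3). Copied 'GBC' from pos 1. Output: "BGBCGBC"
Token 6: backref(off=3, len=5). Buffer before: "BGBCGBC" (len 7)
  byte 1: read out[4]='G', append. Buffer now: "BGBCGBCG"
  byte 2: read out[5]='B', append. Buffer now: "BGBCGBCGB"
  byte 3: read out[6]='C', append. Buffer now: "BGBCGBCGBC"
  byte 4: read out[7]='G', append. Buffer now: "BGBCGBCGBCG"
  byte 5: read out[8]='B', append. Buffer now: "BGBCGBCGBCGB"

Answer: GBCGB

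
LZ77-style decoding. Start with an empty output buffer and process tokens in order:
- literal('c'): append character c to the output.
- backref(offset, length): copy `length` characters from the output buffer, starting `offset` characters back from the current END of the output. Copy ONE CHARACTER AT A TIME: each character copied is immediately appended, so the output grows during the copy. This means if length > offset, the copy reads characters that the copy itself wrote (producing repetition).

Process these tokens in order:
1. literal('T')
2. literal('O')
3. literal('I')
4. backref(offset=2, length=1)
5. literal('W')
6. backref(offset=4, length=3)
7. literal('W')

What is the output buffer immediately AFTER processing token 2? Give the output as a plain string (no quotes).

Answer: TO

Derivation:
Token 1: literal('T'). Output: "T"
Token 2: literal('O'). Output: "TO"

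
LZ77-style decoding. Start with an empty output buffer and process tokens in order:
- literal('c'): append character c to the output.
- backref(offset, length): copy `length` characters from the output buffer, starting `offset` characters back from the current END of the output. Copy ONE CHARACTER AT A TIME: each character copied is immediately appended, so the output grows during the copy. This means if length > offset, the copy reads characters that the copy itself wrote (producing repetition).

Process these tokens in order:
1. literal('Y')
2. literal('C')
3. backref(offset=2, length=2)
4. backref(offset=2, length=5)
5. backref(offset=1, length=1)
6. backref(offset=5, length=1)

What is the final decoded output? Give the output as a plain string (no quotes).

Token 1: literal('Y'). Output: "Y"
Token 2: literal('C'). Output: "YC"
Token 3: backref(off=2, len=2). Copied 'YC' from pos 0. Output: "YCYC"
Token 4: backref(off=2, len=5) (overlapping!). Copied 'YCYCY' from pos 2. Output: "YCYCYCYCY"
Token 5: backref(off=1, len=1). Copied 'Y' from pos 8. Output: "YCYCYCYCYY"
Token 6: backref(off=5, len=1). Copied 'C' from pos 5. Output: "YCYCYCYCYYC"

Answer: YCYCYCYCYYC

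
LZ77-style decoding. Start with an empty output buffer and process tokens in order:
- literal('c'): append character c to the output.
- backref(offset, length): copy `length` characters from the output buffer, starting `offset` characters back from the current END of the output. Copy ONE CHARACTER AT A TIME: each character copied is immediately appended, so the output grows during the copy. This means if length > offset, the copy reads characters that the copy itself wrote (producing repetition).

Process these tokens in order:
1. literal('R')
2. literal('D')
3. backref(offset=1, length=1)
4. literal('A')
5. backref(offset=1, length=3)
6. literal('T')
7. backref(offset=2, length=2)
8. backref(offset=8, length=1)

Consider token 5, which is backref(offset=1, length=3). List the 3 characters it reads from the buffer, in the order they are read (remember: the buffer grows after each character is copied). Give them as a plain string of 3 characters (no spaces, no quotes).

Token 1: literal('R'). Output: "R"
Token 2: literal('D'). Output: "RD"
Token 3: backref(off=1, len=1). Copied 'D' from pos 1. Output: "RDD"
Token 4: literal('A'). Output: "RDDA"
Token 5: backref(off=1, len=3). Buffer before: "RDDA" (len 4)
  byte 1: read out[3]='A', append. Buffer now: "RDDAA"
  byte 2: read out[4]='A', append. Buffer now: "RDDAAA"
  byte 3: read out[5]='A', append. Buffer now: "RDDAAAA"

Answer: AAA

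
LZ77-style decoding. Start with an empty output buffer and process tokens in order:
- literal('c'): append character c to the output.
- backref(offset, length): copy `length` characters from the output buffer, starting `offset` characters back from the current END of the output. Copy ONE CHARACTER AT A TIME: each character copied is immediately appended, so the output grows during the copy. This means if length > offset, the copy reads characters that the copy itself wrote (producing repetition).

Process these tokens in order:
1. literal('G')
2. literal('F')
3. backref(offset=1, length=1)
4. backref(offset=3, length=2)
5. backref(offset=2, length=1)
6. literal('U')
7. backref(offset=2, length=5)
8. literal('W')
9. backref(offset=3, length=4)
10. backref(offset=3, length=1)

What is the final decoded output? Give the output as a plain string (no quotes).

Token 1: literal('G'). Output: "G"
Token 2: literal('F'). Output: "GF"
Token 3: backref(off=1, len=1). Copied 'F' from pos 1. Output: "GFF"
Token 4: backref(off=3, len=2). Copied 'GF' from pos 0. Output: "GFFGF"
Token 5: backref(off=2, len=1). Copied 'G' from pos 3. Output: "GFFGFG"
Token 6: literal('U'). Output: "GFFGFGU"
Token 7: backref(off=2, len=5) (overlapping!). Copied 'GUGUG' from pos 5. Output: "GFFGFGUGUGUG"
Token 8: literal('W'). Output: "GFFGFGUGUGUGW"
Token 9: backref(off=3, len=4) (overlapping!). Copied 'UGWU' from pos 10. Output: "GFFGFGUGUGUGWUGWU"
Token 10: backref(off=3, len=1). Copied 'G' from pos 14. Output: "GFFGFGUGUGUGWUGWUG"

Answer: GFFGFGUGUGUGWUGWUG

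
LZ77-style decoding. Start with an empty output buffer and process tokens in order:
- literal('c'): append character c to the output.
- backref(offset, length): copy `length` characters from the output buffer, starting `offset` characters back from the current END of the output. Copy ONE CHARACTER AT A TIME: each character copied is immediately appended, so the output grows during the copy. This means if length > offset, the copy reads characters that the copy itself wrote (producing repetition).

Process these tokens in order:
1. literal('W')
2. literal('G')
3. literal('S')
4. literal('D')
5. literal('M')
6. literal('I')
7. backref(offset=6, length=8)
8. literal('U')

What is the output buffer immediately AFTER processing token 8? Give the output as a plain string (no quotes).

Answer: WGSDMIWGSDMIWGU

Derivation:
Token 1: literal('W'). Output: "W"
Token 2: literal('G'). Output: "WG"
Token 3: literal('S'). Output: "WGS"
Token 4: literal('D'). Output: "WGSD"
Token 5: literal('M'). Output: "WGSDM"
Token 6: literal('I'). Output: "WGSDMI"
Token 7: backref(off=6, len=8) (overlapping!). Copied 'WGSDMIWG' from pos 0. Output: "WGSDMIWGSDMIWG"
Token 8: literal('U'). Output: "WGSDMIWGSDMIWGU"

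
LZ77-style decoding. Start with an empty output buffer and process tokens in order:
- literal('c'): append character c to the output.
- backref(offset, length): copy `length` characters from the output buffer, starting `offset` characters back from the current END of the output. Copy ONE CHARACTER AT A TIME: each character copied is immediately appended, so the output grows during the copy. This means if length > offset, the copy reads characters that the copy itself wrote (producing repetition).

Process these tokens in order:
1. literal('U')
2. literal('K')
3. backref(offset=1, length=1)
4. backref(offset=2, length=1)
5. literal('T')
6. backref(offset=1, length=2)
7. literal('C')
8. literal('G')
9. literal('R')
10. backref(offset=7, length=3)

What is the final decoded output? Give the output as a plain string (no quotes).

Answer: UKKKTTTCGRKTT

Derivation:
Token 1: literal('U'). Output: "U"
Token 2: literal('K'). Output: "UK"
Token 3: backref(off=1, len=1). Copied 'K' from pos 1. Output: "UKK"
Token 4: backref(off=2, len=1). Copied 'K' from pos 1. Output: "UKKK"
Token 5: literal('T'). Output: "UKKKT"
Token 6: backref(off=1, len=2) (overlapping!). Copied 'TT' from pos 4. Output: "UKKKTTT"
Token 7: literal('C'). Output: "UKKKTTTC"
Token 8: literal('G'). Output: "UKKKTTTCG"
Token 9: literal('R'). Output: "UKKKTTTCGR"
Token 10: backref(off=7, len=3). Copied 'KTT' from pos 3. Output: "UKKKTTTCGRKTT"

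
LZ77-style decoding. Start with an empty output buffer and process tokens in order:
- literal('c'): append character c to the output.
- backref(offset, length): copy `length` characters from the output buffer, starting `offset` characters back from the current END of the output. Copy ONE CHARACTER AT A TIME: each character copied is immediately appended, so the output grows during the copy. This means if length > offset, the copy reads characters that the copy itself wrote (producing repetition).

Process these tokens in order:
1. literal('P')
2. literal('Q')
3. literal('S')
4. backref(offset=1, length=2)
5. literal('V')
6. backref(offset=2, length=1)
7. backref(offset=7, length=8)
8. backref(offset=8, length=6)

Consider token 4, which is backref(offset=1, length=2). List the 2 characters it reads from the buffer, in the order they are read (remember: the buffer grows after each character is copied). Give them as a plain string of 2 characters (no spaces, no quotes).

Answer: SS

Derivation:
Token 1: literal('P'). Output: "P"
Token 2: literal('Q'). Output: "PQ"
Token 3: literal('S'). Output: "PQS"
Token 4: backref(off=1, len=2). Buffer before: "PQS" (len 3)
  byte 1: read out[2]='S', append. Buffer now: "PQSS"
  byte 2: read out[3]='S', append. Buffer now: "PQSSS"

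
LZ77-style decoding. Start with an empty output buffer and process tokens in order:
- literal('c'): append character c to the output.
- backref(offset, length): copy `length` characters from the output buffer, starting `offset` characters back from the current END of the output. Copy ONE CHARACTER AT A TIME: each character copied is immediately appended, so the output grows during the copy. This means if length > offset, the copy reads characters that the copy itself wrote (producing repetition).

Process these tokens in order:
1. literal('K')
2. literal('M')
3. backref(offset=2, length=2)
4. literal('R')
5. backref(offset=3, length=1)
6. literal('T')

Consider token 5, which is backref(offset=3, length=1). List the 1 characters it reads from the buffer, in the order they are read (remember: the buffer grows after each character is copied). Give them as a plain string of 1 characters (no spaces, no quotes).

Token 1: literal('K'). Output: "K"
Token 2: literal('M'). Output: "KM"
Token 3: backref(off=2, len=2). Copied 'KM' from pos 0. Output: "KMKM"
Token 4: literal('R'). Output: "KMKMR"
Token 5: backref(off=3, len=1). Buffer before: "KMKMR" (len 5)
  byte 1: read out[2]='K', append. Buffer now: "KMKMRK"

Answer: K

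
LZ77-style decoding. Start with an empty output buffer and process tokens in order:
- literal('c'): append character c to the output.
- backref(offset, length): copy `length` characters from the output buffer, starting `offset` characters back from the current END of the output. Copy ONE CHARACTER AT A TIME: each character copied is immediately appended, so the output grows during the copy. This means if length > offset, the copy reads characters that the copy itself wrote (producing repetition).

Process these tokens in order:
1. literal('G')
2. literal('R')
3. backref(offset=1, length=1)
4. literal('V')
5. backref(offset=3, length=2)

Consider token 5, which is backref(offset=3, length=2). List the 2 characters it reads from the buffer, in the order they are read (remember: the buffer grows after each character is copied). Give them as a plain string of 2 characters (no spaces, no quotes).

Token 1: literal('G'). Output: "G"
Token 2: literal('R'). Output: "GR"
Token 3: backref(off=1, len=1). Copied 'R' from pos 1. Output: "GRR"
Token 4: literal('V'). Output: "GRRV"
Token 5: backref(off=3, len=2). Buffer before: "GRRV" (len 4)
  byte 1: read out[1]='R', append. Buffer now: "GRRVR"
  byte 2: read out[2]='R', append. Buffer now: "GRRVRR"

Answer: RR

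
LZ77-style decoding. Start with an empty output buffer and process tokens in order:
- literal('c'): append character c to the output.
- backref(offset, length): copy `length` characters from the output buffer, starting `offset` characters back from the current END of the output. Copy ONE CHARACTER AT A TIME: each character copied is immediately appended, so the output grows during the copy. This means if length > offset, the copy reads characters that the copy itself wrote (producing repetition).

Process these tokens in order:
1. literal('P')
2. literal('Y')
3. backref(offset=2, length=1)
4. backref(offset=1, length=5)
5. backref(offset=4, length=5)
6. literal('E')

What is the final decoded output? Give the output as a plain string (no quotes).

Token 1: literal('P'). Output: "P"
Token 2: literal('Y'). Output: "PY"
Token 3: backref(off=2, len=1). Copied 'P' from pos 0. Output: "PYP"
Token 4: backref(off=1, len=5) (overlapping!). Copied 'PPPPP' from pos 2. Output: "PYPPPPPP"
Token 5: backref(off=4, len=5) (overlapping!). Copied 'PPPPP' from pos 4. Output: "PYPPPPPPPPPPP"
Token 6: literal('E'). Output: "PYPPPPPPPPPPPE"

Answer: PYPPPPPPPPPPPE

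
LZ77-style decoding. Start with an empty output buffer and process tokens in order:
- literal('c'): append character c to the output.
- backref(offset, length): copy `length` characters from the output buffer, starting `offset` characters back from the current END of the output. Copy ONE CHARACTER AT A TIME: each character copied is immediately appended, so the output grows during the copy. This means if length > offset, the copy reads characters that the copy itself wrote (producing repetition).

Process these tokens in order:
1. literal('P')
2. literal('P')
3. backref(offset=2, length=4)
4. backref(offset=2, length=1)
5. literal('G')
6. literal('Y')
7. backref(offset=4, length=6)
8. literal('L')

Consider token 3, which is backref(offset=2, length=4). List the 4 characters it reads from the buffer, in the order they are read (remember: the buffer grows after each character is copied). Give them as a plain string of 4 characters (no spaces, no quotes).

Answer: PPPP

Derivation:
Token 1: literal('P'). Output: "P"
Token 2: literal('P'). Output: "PP"
Token 3: backref(off=2, len=4). Buffer before: "PP" (len 2)
  byte 1: read out[0]='P', append. Buffer now: "PPP"
  byte 2: read out[1]='P', append. Buffer now: "PPPP"
  byte 3: read out[2]='P', append. Buffer now: "PPPPP"
  byte 4: read out[3]='P', append. Buffer now: "PPPPPP"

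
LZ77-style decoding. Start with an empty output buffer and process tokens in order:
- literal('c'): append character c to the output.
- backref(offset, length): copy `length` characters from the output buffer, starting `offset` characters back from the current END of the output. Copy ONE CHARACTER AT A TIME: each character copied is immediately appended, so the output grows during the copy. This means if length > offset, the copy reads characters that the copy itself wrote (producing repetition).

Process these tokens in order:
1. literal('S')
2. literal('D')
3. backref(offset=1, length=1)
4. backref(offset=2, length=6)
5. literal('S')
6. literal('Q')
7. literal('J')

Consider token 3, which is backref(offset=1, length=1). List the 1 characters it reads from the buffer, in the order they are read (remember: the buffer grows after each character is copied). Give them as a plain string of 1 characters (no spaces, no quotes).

Token 1: literal('S'). Output: "S"
Token 2: literal('D'). Output: "SD"
Token 3: backref(off=1, len=1). Buffer before: "SD" (len 2)
  byte 1: read out[1]='D', append. Buffer now: "SDD"

Answer: D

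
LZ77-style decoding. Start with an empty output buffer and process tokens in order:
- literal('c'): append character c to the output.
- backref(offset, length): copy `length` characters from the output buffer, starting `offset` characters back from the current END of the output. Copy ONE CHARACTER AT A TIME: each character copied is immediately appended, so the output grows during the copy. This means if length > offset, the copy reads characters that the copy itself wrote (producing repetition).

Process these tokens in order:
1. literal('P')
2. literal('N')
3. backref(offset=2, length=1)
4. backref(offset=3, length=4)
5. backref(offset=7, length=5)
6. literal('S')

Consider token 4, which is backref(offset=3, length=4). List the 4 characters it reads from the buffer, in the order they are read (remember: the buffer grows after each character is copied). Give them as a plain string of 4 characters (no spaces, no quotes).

Token 1: literal('P'). Output: "P"
Token 2: literal('N'). Output: "PN"
Token 3: backref(off=2, len=1). Copied 'P' from pos 0. Output: "PNP"
Token 4: backref(off=3, len=4). Buffer before: "PNP" (len 3)
  byte 1: read out[0]='P', append. Buffer now: "PNPP"
  byte 2: read out[1]='N', append. Buffer now: "PNPPN"
  byte 3: read out[2]='P', append. Buffer now: "PNPPNP"
  byte 4: read out[3]='P', append. Buffer now: "PNPPNPP"

Answer: PNPP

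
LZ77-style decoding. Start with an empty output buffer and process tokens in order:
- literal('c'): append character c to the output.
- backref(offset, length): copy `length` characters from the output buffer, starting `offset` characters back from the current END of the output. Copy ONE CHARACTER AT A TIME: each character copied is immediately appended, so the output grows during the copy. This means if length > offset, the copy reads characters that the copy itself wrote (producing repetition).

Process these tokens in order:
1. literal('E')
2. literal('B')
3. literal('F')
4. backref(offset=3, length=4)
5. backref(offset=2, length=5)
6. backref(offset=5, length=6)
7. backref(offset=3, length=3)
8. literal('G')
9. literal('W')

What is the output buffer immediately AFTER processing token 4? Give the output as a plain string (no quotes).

Answer: EBFEBFE

Derivation:
Token 1: literal('E'). Output: "E"
Token 2: literal('B'). Output: "EB"
Token 3: literal('F'). Output: "EBF"
Token 4: backref(off=3, len=4) (overlapping!). Copied 'EBFE' from pos 0. Output: "EBFEBFE"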